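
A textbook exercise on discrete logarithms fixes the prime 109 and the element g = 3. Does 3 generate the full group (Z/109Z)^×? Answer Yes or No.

No

φ(109) = 109 − 1 = 108 = 2^2 · 3^3.
It suffices to check that the order of 3 is not a proper divisor of 108: compute 3^(108/q) for q ∈ {2, 3}.
3^54 ≡ 1 (mod 109)  [q = 2: ≡ 1 ✗]
3^36 ≡ 63 (mod 109)  [q = 3: ≢ 1 ✓]
Since 3^54 ≡ 1, the order of 3 divides 54 < 108, so 3 is not a primitive root.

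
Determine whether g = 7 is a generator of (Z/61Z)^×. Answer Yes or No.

Yes

φ(61) = 61 − 1 = 60 = 2^2 · 3 · 5.
An element g generates (Z/61Z)^× iff g^(60/q) ≢ 1 (mod 61) for each prime q ∈ {2, 3, 5}.
7^30 ≡ 60 (mod 61)  [q = 2: ≢ 1 ✓]
7^20 ≡ 47 (mod 61)  [q = 3: ≢ 1 ✓]
7^12 ≡ 34 (mod 61)  [q = 5: ≢ 1 ✓]
Every test exponent gives a nontrivial residue, hence 7 generates the full group.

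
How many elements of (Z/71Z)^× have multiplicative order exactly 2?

1

φ(71) = 71 − 1 = 70 = 2 · 5 · 7.
In a cyclic group of order 70, there are φ(d) elements of order d for each divisor d of 70, and zero for non-divisors.
2 | 70, and φ(2) = 2 − 1 = 1.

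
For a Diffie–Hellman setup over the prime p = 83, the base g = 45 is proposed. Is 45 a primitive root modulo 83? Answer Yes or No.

Yes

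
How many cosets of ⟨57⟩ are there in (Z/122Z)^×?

By Lagrange's theorem, ord_122(57) divides φ(122) = φ(2)·φ(61) = 1·60 = 60 = 2^2 · 3 · 5.
Divisors of 60: 1, 2, 3, 4, 5, 6, 10, 12, 15, 20, 30, 60.
Check 57^d mod 122 for each divisor in increasing order:
57^1 ≡ 57 (mod 122)
57^2 ≡ 77 (mod 122)
57^3 ≡ 119 (mod 122)
57^4 ≡ 73 (mod 122)
57^5 ≡ 13 (mod 122)
57^6 ≡ 9 (mod 122)
57^10 ≡ 47 (mod 122)
57^12 ≡ 81 (mod 122)
57^15 ≡ 1 (mod 122) ✓
Thus |⟨57⟩| = ord(57) = 15.
The index is φ(122) / ord(57) = 60 / 15 = 4.

4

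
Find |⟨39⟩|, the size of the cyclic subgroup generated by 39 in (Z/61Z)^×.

Since 39 ∈ (Z/61Z)^×, its order divides φ(61) = 61 − 1 = 60 = 2^2 · 3 · 5.
Divisors of 60: 1, 2, 3, 4, 5, 6, 10, 12, 15, 20, 30, 60.
Evaluate successive powers at the divisors of 60:
39^1 ≡ 39 (mod 61)
39^2 ≡ 57 (mod 61)
39^3 ≡ 27 (mod 61)
39^4 ≡ 16 (mod 61)
39^5 ≡ 14 (mod 61)
39^6 ≡ 58 (mod 61)
39^10 ≡ 13 (mod 61)
39^12 ≡ 9 (mod 61)
39^15 ≡ 60 (mod 61)
39^20 ≡ 47 (mod 61)
39^30 ≡ 1 (mod 61) ✓
The smallest such exponent is 30, so the order of 39 is 30.

30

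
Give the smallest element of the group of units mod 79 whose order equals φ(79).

3

φ(79) = 79 − 1 = 78 = 2 · 3 · 13.
g is a primitive root iff g^(78/q) ≢ 1 (mod 79) for each prime q ∈ {2, 3, 13}.
g = 2: 2^39 ≡ 1 — hits 1, so not a primitive root.
g = 3: 3^39 ≡ 78; 3^26 ≡ 23; 3^6 ≡ 18 — none is 1, so 3 is a primitive root.
The smallest primitive root modulo 79 is 3.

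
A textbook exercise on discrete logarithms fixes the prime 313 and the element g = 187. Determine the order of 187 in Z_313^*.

312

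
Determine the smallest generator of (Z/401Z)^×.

φ(401) = 401 − 1 = 400 = 2^4 · 5^2.
Test candidates g = 2, 3, … against the prime factors q ∈ {2, 5} of φ(401): g is a generator iff g^(400/q) ≢ 1 for every such q.
g = 2: 2^200 ≡ 1 — hits 1, so not a primitive root.
g = 3: 3^200 ≡ 400; 3^80 ≡ 72 — none is 1, so 3 is a primitive root.
Hence the least primitive root of 401 is 3.

3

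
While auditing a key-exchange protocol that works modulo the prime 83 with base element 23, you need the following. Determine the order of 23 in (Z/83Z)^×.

41

ord(23) | φ(83) = 83 − 1 = 82 = 2 · 41.
Divisors of 82: 1, 2, 41, 82.
Check 23^d mod 83 for each divisor in increasing order:
23^1 ≡ 23
23^2 ≡ 31
23^41 ≡ 1
Hence ord(23) = 41.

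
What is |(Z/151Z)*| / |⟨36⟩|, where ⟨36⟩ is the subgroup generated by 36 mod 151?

The order of 36 must divide φ(151) = 151 − 1 = 150 = 2 · 3 · 5^2.
Divisors of 150: 1, 2, 3, 5, 6, 10, 15, 25, 30, 50, 75, 150.
Compute 36^d (mod 151) for the divisors d until we hit 1:
36^1 ≡ 36
36^2 ≡ 88
36^3 ≡ 148
36^5 ≡ 38
36^6 ≡ 9
36^10 ≡ 85
36^15 ≡ 59
36^25 ≡ 32
36^30 ≡ 8
36^50 ≡ 118
36^75 ≡ 1
So ord_151(36) = 75, hence |⟨36⟩| = 75.
Index = |(Z/151Z)^×| / |⟨36⟩| = 150 / 75 = 2.

2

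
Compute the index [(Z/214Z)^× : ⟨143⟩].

2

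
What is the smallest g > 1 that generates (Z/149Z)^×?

2

φ(149) = 149 − 1 = 148 = 2^2 · 37.
Test candidates g = 2, 3, … against the prime factors q ∈ {2, 37} of φ(149): g is a generator iff g^(148/q) ≢ 1 for every such q.
g = 2: 2^74 ≡ 148; 2^4 ≡ 16 — none is 1, so 2 is a primitive root.
So 2 is the smallest generator of (Z/149Z)^×.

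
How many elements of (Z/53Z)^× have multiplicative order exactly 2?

1

φ(53) = 53 − 1 = 52 = 2^2 · 13.
In a cyclic group of order 52, there are φ(d) elements of order d for each divisor d of 52, and zero for non-divisors.
2 | 52, and φ(2) = 2 − 1 = 1.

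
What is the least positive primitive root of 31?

φ(31) = 31 − 1 = 30 = 2 · 3 · 5.
g is a primitive root iff g^(30/q) ≢ 1 (mod 31) for each prime q ∈ {2, 3, 5}.
g = 2: 2^15 ≡ 1 — hits 1, so not a primitive root.
g = 3: 3^15 ≡ 30; 3^10 ≡ 25; 3^6 ≡ 16 — none is 1, so 3 is a primitive root.
The smallest primitive root modulo 31 is 3.

3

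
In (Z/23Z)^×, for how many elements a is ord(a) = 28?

0

φ(23) = 23 − 1 = 22 = 2 · 11.
(Z/23Z)^× is cyclic (|G| = 22); a cyclic group of order m has exactly φ(d) elements of each order d | m, and none otherwise.
Since 28 ∤ 22, the count is 0.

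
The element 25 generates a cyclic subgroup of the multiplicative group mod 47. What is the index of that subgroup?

By Lagrange's theorem, ord_47(25) divides φ(47) = 47 − 1 = 46 = 2 · 23.
Divisors of 46: 1, 2, 23, 46.
Test each divisor d:
25^1 ≡ 25 (mod 47)
25^2 ≡ 14 (mod 47)
25^23 ≡ 1 (mod 47) ✓
The order of 25 is 23, so the subgroup it generates has 23 elements.
The index is φ(47) / ord(25) = 46 / 23 = 2.

2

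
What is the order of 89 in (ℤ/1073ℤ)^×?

Since 89 ∈ (Z/1073Z)^×, its order divides φ(1073) = φ(29·37) = (29−1)·(37−1) = 28·36 = 1008 = 2^4 · 3^2 · 7.
Divisors of 1008: 1, 2, 3, 4, 6, 7, 8, 9, 12, 14, 16, 18, 21, 24, 28, 36, 42, 48, 56, 63, 72, 84, 112, 126, 144, 168, 252, 336, 504, 1008.
Check 89^d mod 1073 for each divisor in increasing order:
89^1 ≡ 89 (mod 1073)
89^2 ≡ 410 (mod 1073)
89^3 ≡ 8 (mod 1073)
89^4 ≡ 712 (mod 1073)
89^6 ≡ 64 (mod 1073)
89^7 ≡ 331 (mod 1073)
89^8 ≡ 488 (mod 1073)
89^9 ≡ 512 (mod 1073)
89^12 ≡ 877 (mod 1073)
89^14 ≡ 115 (mod 1073)
89^16 ≡ 1011 (mod 1073)
89^18 ≡ 332 (mod 1073)
89^21 ≡ 510 (mod 1073)
89^24 ≡ 861 (mod 1073)
89^28 ≡ 349 (mod 1073)
89^36 ≡ 778 (mod 1073)
89^42 ≡ 434 (mod 1073)
89^48 ≡ 951 (mod 1073)
89^56 ≡ 552 (mod 1073)
89^63 ≡ 302 (mod 1073)
89^72 ≡ 112 (mod 1073)
89^84 ≡ 581 (mod 1073)
89^112 ≡ 1045 (mod 1073)
89^126 ≡ 1072 (mod 1073)
89^144 ≡ 741 (mod 1073)
89^168 ≡ 639 (mod 1073)
89^252 ≡ 1 (mod 1073) ✓
The smallest such exponent is 252, so the order of 89 is 252.

252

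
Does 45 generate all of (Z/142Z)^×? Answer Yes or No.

No

φ(142) = φ(2)·φ(71) = 1·70 = 70 = 2 · 5 · 7.
45 is a primitive root mod 142 iff 45^(φ(142)/q) ≢ 1 for every prime q | φ(142), i.e. q ∈ {2, 5, 7}.
45^35 ≡ 1 (mod 142)  [q = 2: ≡ 1 ✗]
45^14 ≡ 1 (mod 142)  [q = 5: ≡ 1 ✗]
45^10 ≡ 103 (mod 142)  [q = 7: ≢ 1 ✓]
Since 45^35 ≡ 1, the order of 45 divides 35 < 70, so 45 is not a primitive root.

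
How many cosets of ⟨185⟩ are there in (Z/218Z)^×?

27

Since 185 ∈ (Z/218Z)^×, its order divides φ(218) = φ(2)·φ(109) = 1·108 = 108 = 2^2 · 3^3.
Divisors of 108: 1, 2, 3, 4, 6, 9, 12, 18, 27, 36, 54, 108.
Check 185^d mod 218 for each divisor in increasing order:
185^1 ≡ 185 (mod 218)
185^2 ≡ 217 (mod 218)
185^3 ≡ 33 (mod 218)
185^4 ≡ 1 (mod 218) ✓
Thus |⟨185⟩| = ord(185) = 4.
Index = |(Z/218Z)^×| / |⟨185⟩| = 108 / 4 = 27.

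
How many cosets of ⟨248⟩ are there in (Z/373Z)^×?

3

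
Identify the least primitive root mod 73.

φ(73) = 73 − 1 = 72 = 2^3 · 3^2.
Test candidates g = 2, 3, … against the prime factors q ∈ {2, 3} of φ(73): g is a generator iff g^(72/q) ≢ 1 for every such q.
g = 2: 2^36 ≡ 1 — hits 1, so not a primitive root.
g = 3: 3^36 ≡ 1 — hits 1, so not a primitive root.
g = 4: 4^36 ≡ 1 — hits 1, so not a primitive root.
g = 5: 5^36 ≡ 72; 5^24 ≡ 8 — none is 1, so 5 is a primitive root.
The smallest primitive root modulo 73 is 5.

5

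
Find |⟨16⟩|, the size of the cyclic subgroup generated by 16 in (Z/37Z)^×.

9

ord(16) | φ(37) = 37 − 1 = 36 = 2^2 · 3^2.
Divisors of 36: 1, 2, 3, 4, 6, 9, 12, 18, 36.
Compute 16^d (mod 37) for the divisors d until we hit 1:
16^1 ≡ 16 (mod 37)
16^2 ≡ 34 (mod 37)
16^3 ≡ 26 (mod 37)
16^4 ≡ 9 (mod 37)
16^6 ≡ 10 (mod 37)
16^9 ≡ 1 (mod 37) ✓
So ord_37(16) = 9.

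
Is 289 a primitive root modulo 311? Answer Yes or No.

No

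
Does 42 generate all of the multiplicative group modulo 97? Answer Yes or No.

φ(97) = 97 − 1 = 96 = 2^5 · 3.
42 is a primitive root mod 97 iff 42^(φ(97)/q) ≢ 1 for every prime q | φ(97), i.e. q ∈ {2, 3}.
42^48 ≡ 96 (mod 97)  [q = 2: ≢ 1 ✓]
42^32 ≡ 1 (mod 97)  [q = 3: ≡ 1 ✗]
42^32 ≡ 1 shows ord(42) | 32, strictly less than φ(97); not a primitive root.

No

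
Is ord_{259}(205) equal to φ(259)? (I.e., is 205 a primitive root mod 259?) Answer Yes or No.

No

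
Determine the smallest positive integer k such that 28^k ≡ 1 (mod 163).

54

By Lagrange's theorem, ord_163(28) divides φ(163) = 163 − 1 = 162 = 2 · 3^4.
Divisors of 162: 1, 2, 3, 6, 9, 18, 27, 54, 81, 162.
Test each divisor d:
28^1 ≡ 28
28^2 ≡ 132
28^3 ≡ 110
28^6 ≡ 38
28^9 ≡ 105
28^18 ≡ 104
28^27 ≡ 162
28^54 ≡ 1
The smallest such exponent is 54, so the order of 28 is 54.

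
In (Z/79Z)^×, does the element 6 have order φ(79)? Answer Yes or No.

Yes

φ(79) = 79 − 1 = 78 = 2 · 3 · 13.
6 is a primitive root mod 79 iff 6^(φ(79)/q) ≢ 1 for every prime q | φ(79), i.e. q ∈ {2, 3, 13}.
6^39 ≡ 78 (mod 79)  [q = 2: ≢ 1 ✓]
6^26 ≡ 55 (mod 79)  [q = 3: ≢ 1 ✓]
6^6 ≡ 46 (mod 79)  [q = 13: ≢ 1 ✓]
All checks pass, so 6 has order 78 and is a primitive root modulo 79.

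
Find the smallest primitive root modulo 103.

5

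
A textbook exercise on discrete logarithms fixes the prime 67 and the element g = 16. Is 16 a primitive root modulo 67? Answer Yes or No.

No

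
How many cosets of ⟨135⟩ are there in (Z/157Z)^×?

13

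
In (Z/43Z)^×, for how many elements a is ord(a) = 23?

φ(43) = 43 − 1 = 42 = 2 · 3 · 7.
In a cyclic group of order 42, there are φ(d) elements of order d for each divisor d of 42, and zero for non-divisors.
23 does not divide 42, so no element of (Z/43Z)^× has order 23.

0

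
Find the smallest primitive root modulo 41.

φ(41) = 41 − 1 = 40 = 2^3 · 5.
Test candidates g = 2, 3, … against the prime factors q ∈ {2, 5} of φ(41): g is a generator iff g^(40/q) ≢ 1 for every such q.
g = 2: 2^20 ≡ 1 — hits 1, so not a primitive root.
g = 3: 3^20 ≡ 40; 3^8 ≡ 1 — hits 1, so not a primitive root.
g = 4: 4^20 ≡ 1 — hits 1, so not a primitive root.
g = 5: 5^20 ≡ 1 — hits 1, so not a primitive root.
g = 6: 6^20 ≡ 40; 6^8 ≡ 10 — none is 1, so 6 is a primitive root.
The smallest primitive root modulo 41 is 6.

6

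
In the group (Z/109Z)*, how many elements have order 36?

φ(109) = 109 − 1 = 108 = 2^2 · 3^3.
In a cyclic group of order 108, there are φ(d) elements of order d for each divisor d of 108, and zero for non-divisors.
36 = 2^2 · 3^2 divides 108, and φ(36) = 12.

12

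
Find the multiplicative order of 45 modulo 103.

102

By Lagrange's theorem, ord_103(45) divides φ(103) = 103 − 1 = 102 = 2 · 3 · 17.
Divisors of 102: 1, 2, 3, 6, 17, 34, 51, 102.
Test each divisor d:
45^1 ≡ 45
45^2 ≡ 68
45^3 ≡ 73
45^6 ≡ 76
45^17 ≡ 57
45^34 ≡ 56
45^51 ≡ 102
45^102 ≡ 1
So ord_103(45) = 102.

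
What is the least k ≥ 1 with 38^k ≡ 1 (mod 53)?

26

The order of 38 must divide φ(53) = 53 − 1 = 52 = 2^2 · 13.
Divisors of 52: 1, 2, 4, 13, 26, 52.
Test each divisor d:
38^1 ≡ 38 (mod 53)
38^2 ≡ 13 (mod 53)
38^4 ≡ 10 (mod 53)
38^13 ≡ 52 (mod 53)
38^26 ≡ 1 (mod 53) ✓
So ord_53(38) = 26.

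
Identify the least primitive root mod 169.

φ(169) = φ(13^2) = 13·(13−1) = 156 = 2^2 · 3 · 13.
Test candidates g = 2, 3, … against the prime factors q ∈ {2, 3, 13} of φ(169): g is a generator iff g^(156/q) ≢ 1 for every such q.
g = 2: 2^78 ≡ 168; 2^52 ≡ 146; 2^12 ≡ 40 — none is 1, so 2 is a primitive root.
So 2 is the smallest generator of (Z/169Z)^×.

2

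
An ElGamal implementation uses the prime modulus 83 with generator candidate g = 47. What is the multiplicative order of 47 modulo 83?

The order of 47 must divide φ(83) = 83 − 1 = 82 = 2 · 41.
Divisors of 82: 1, 2, 41, 82.
Test each divisor d:
47^1 ≡ 47 (mod 83)
47^2 ≡ 51 (mod 83)
47^41 ≡ 82 (mod 83)
47^82 ≡ 1 (mod 83) ✓
Therefore the multiplicative order of 47 modulo 83 is 82.

82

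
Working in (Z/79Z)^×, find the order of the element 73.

39

The order of 73 must divide φ(79) = 79 − 1 = 78 = 2 · 3 · 13.
Divisors of 78: 1, 2, 3, 6, 13, 26, 39, 78.
Evaluate successive powers at the divisors of 78:
73^1 ≡ 73
73^2 ≡ 36
73^3 ≡ 21
73^6 ≡ 46
73^13 ≡ 23
73^26 ≡ 55
73^39 ≡ 1
So ord_79(73) = 39.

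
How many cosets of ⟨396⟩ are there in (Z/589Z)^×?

The order of 396 must divide φ(589) = φ(19·31) = (19−1)·(31−1) = 18·30 = 540 = 2^2 · 3^3 · 5.
Divisors of 540: 1, 2, 3, 4, 5, 6, 9, 10, 12, 15, 18, 20, 27, 30, 36, 45, 54, 60, 90, 108, 135, 180, 270, 540.
Check 396^d mod 589 for each divisor in increasing order:
396^1 ≡ 396
396^2 ≡ 142
396^3 ≡ 277
396^4 ≡ 138
396^5 ≡ 460
396^6 ≡ 159
396^9 ≡ 457
396^10 ≡ 149
396^12 ≡ 543
396^15 ≡ 216
396^18 ≡ 343
396^20 ≡ 408
396^27 ≡ 77
396^30 ≡ 125
396^36 ≡ 438
396^45 ≡ 495
396^54 ≡ 39
396^60 ≡ 311
396^90 ≡ 1
The order of 396 is 90, so the subgroup it generates has 90 elements.
Index = |(Z/589Z)^×| / |⟨396⟩| = 540 / 90 = 6.

6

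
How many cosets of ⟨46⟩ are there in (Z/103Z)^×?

By Lagrange's theorem, ord_103(46) divides φ(103) = 103 − 1 = 102 = 2 · 3 · 17.
Divisors of 102: 1, 2, 3, 6, 17, 34, 51, 102.
Check 46^d mod 103 for each divisor in increasing order:
46^1 ≡ 46 (mod 103)
46^2 ≡ 56 (mod 103)
46^3 ≡ 1 (mod 103) ✓
So ord_103(46) = 3, hence |⟨46⟩| = 3.
The index is φ(103) / ord(46) = 102 / 3 = 34.

34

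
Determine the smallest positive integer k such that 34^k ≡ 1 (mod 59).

58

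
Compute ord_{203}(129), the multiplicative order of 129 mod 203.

42

Since 129 ∈ (Z/203Z)^×, its order divides φ(203) = φ(7·29) = (7−1)·(29−1) = 6·28 = 168 = 2^3 · 3 · 7.
Divisors of 168: 1, 2, 3, 4, 6, 7, 8, 12, 14, 21, 24, 28, 42, 56, 84, 168.
Check 129^d mod 203 for each divisor in increasing order:
129^1 ≡ 129 (mod 203)
129^2 ≡ 198 (mod 203)
129^3 ≡ 167 (mod 203)
129^4 ≡ 25 (mod 203)
129^6 ≡ 78 (mod 203)
129^7 ≡ 115 (mod 203)
129^8 ≡ 16 (mod 203)
129^12 ≡ 197 (mod 203)
129^14 ≡ 30 (mod 203)
129^21 ≡ 202 (mod 203)
129^24 ≡ 36 (mod 203)
129^28 ≡ 88 (mod 203)
129^42 ≡ 1 (mod 203) ✓
Hence ord(129) = 42.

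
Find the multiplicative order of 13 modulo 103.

17

ord(13) | φ(103) = 103 − 1 = 102 = 2 · 3 · 17.
Divisors of 102: 1, 2, 3, 6, 17, 34, 51, 102.
Check 13^d mod 103 for each divisor in increasing order:
13^1 ≡ 13
13^2 ≡ 66
13^3 ≡ 34
13^6 ≡ 23
13^17 ≡ 1
The smallest such exponent is 17, so the order of 13 is 17.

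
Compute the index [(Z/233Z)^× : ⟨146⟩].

By Lagrange's theorem, ord_233(146) divides φ(233) = 233 − 1 = 232 = 2^3 · 29.
Divisors of 232: 1, 2, 4, 8, 29, 58, 116, 232.
Test each divisor d:
146^1 ≡ 146
146^2 ≡ 113
146^4 ≡ 187
146^8 ≡ 19
146^29 ≡ 221
146^58 ≡ 144
146^116 ≡ 232
146^232 ≡ 1
So ord_233(146) = 232, hence |⟨146⟩| = 232.
Index = |(Z/233Z)^×| / |⟨146⟩| = 232 / 232 = 1.

1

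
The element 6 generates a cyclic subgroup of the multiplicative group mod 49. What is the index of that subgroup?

3

Since 6 ∈ (Z/49Z)^×, its order divides φ(49) = φ(7^2) = 7·(7−1) = 42 = 2 · 3 · 7.
Divisors of 42: 1, 2, 3, 6, 7, 14, 21, 42.
Check 6^d mod 49 for each divisor in increasing order:
6^1 ≡ 6 (mod 49)
6^2 ≡ 36 (mod 49)
6^3 ≡ 20 (mod 49)
6^6 ≡ 8 (mod 49)
6^7 ≡ 48 (mod 49)
6^14 ≡ 1 (mod 49) ✓
So ord_49(6) = 14, hence |⟨6⟩| = 14.
The index is φ(49) / ord(6) = 42 / 14 = 3.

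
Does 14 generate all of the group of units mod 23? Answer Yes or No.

Yes

φ(23) = 23 − 1 = 22 = 2 · 11.
14 is a primitive root mod 23 iff 14^(φ(23)/q) ≢ 1 for every prime q | φ(23), i.e. q ∈ {2, 11}.
14^11 ≡ 22 (mod 23)  [q = 2: ≢ 1 ✓]
14^2 ≡ 12 (mod 23)  [q = 11: ≢ 1 ✓]
None equal 1, so ord_23(14) = 22: 14 is a primitive root.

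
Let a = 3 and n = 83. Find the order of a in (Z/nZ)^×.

41

Since 3 ∈ (Z/83Z)^×, its order divides φ(83) = 83 − 1 = 82 = 2 · 41.
Divisors of 82: 1, 2, 41, 82.
Evaluate successive powers at the divisors of 82:
3^1 ≡ 3 (mod 83)
3^2 ≡ 9 (mod 83)
3^41 ≡ 1 (mod 83) ✓
Therefore the multiplicative order of 3 modulo 83 is 41.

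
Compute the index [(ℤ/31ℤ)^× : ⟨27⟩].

3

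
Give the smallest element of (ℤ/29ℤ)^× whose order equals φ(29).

2

φ(29) = 29 − 1 = 28 = 2^2 · 7.
Test candidates g = 2, 3, … against the prime factors q ∈ {2, 7} of φ(29): g is a generator iff g^(28/q) ≢ 1 for every such q.
g = 2: 2^14 ≡ 28; 2^4 ≡ 16 — none is 1, so 2 is a primitive root.
The smallest primitive root modulo 29 is 2.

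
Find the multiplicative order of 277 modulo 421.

30

Since 277 ∈ (Z/421Z)^×, its order divides φ(421) = 421 − 1 = 420 = 2^2 · 3 · 5 · 7.
Divisors of 420: 1, 2, 3, 4, 5, 6, 7, 10, 12, 14, 15, 20, 21, 28, 30, 35, 42, 60, 70, 84, 105, 140, 210, 420.
Test each divisor d:
277^1 ≡ 277 (mod 421)
277^2 ≡ 107 (mod 421)
277^3 ≡ 169 (mod 421)
277^4 ≡ 82 (mod 421)
277^5 ≡ 401 (mod 421)
277^6 ≡ 354 (mod 421)
277^7 ≡ 386 (mod 421)
277^10 ≡ 400 (mod 421)
277^12 ≡ 279 (mod 421)
277^14 ≡ 383 (mod 421)
277^15 ≡ 420 (mod 421)
277^20 ≡ 20 (mod 421)
277^21 ≡ 67 (mod 421)
277^28 ≡ 181 (mod 421)
277^30 ≡ 1 (mod 421) ✓
Therefore the multiplicative order of 277 modulo 421 is 30.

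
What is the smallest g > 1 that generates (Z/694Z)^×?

5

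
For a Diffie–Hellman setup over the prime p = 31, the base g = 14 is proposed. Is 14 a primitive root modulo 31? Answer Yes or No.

φ(31) = 31 − 1 = 30 = 2 · 3 · 5.
An element g generates (Z/31Z)^× iff g^(30/q) ≢ 1 (mod 31) for each prime q ∈ {2, 3, 5}.
14^15 ≡ 1 (mod 31)  [q = 2: ≡ 1 ✗]
14^10 ≡ 25 (mod 31)  [q = 3: ≢ 1 ✓]
14^6 ≡ 8 (mod 31)  [q = 5: ≢ 1 ✓]
14^15 ≡ 1 shows ord(14) | 15, strictly less than φ(31); not a primitive root.

No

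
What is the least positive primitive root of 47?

5

φ(47) = 47 − 1 = 46 = 2 · 23.
Test candidates g = 2, 3, … against the prime factors q ∈ {2, 23} of φ(47): g is a generator iff g^(46/q) ≢ 1 for every such q.
g = 2: 2^23 ≡ 1 — hits 1, so not a primitive root.
g = 3: 3^23 ≡ 1 — hits 1, so not a primitive root.
g = 4: 4^23 ≡ 1 — hits 1, so not a primitive root.
g = 5: 5^23 ≡ 46; 5^2 ≡ 25 — none is 1, so 5 is a primitive root.
So 5 is the smallest generator of (Z/47Z)^×.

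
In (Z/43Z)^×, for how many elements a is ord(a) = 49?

φ(43) = 43 − 1 = 42 = 2 · 3 · 7.
In a cyclic group of order 42, there are φ(d) elements of order d for each divisor d of 42, and zero for non-divisors.
49 does not divide 42, so no element of (Z/43Z)^× has order 49.

0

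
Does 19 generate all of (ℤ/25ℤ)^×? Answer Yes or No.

No

φ(25) = φ(5^2) = 5·(5−1) = 20 = 2^2 · 5.
It suffices to check that the order of 19 is not a proper divisor of 20: compute 19^(20/q) for q ∈ {2, 5}.
19^10 ≡ 1 (mod 25)  [q = 2: ≡ 1 ✗]
19^4 ≡ 21 (mod 25)  [q = 5: ≢ 1 ✓]
Since 19^10 ≡ 1, the order of 19 divides 10 < 20, so 19 is not a primitive root.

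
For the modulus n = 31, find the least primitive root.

φ(31) = 31 − 1 = 30 = 2 · 3 · 5.
Test candidates g = 2, 3, … against the prime factors q ∈ {2, 3, 5} of φ(31): g is a generator iff g^(30/q) ≢ 1 for every such q.
g = 2: 2^15 ≡ 1 — hits 1, so not a primitive root.
g = 3: 3^15 ≡ 30; 3^10 ≡ 25; 3^6 ≡ 16 — none is 1, so 3 is a primitive root.
So 3 is the smallest generator of (Z/31Z)^×.

3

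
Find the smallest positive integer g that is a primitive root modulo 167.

5

φ(167) = 167 − 1 = 166 = 2 · 83.
g is a primitive root iff g^(166/q) ≢ 1 (mod 167) for each prime q ∈ {2, 83}.
g = 2: 2^83 ≡ 1 — hits 1, so not a primitive root.
g = 3: 3^83 ≡ 1 — hits 1, so not a primitive root.
g = 4: 4^83 ≡ 1 — hits 1, so not a primitive root.
g = 5: 5^83 ≡ 166; 5^2 ≡ 25 — none is 1, so 5 is a primitive root.
Hence the least primitive root of 167 is 5.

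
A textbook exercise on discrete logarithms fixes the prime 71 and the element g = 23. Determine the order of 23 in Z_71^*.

14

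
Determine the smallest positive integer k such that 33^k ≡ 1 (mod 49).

42

Since 33 ∈ (Z/49Z)^×, its order divides φ(49) = φ(7^2) = 7·(7−1) = 42 = 2 · 3 · 7.
Divisors of 42: 1, 2, 3, 6, 7, 14, 21, 42.
Check 33^d mod 49 for each divisor in increasing order:
33^1 ≡ 33 (mod 49)
33^2 ≡ 11 (mod 49)
33^3 ≡ 20 (mod 49)
33^6 ≡ 8 (mod 49)
33^7 ≡ 19 (mod 49)
33^14 ≡ 18 (mod 49)
33^21 ≡ 48 (mod 49)
33^42 ≡ 1 (mod 49) ✓
Hence ord(33) = 42.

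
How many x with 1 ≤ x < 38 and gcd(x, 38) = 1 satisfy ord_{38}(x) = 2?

1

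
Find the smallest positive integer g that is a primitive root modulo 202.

3

φ(202) = φ(2)·φ(101) = 1·100 = 100 = 2^2 · 5^2.
Test candidates g = 2, 3, … against the prime factors q ∈ {2, 5} of φ(202): g is a generator iff g^(100/q) ≢ 1 for every such q.
g = 2: gcd(2, 202) = 2 > 1, not a unit — skip.
g = 3: 3^50 ≡ 201; 3^20 ≡ 185 — none is 1, so 3 is a primitive root.
The smallest primitive root modulo 202 is 3.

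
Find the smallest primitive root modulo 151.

6

φ(151) = 151 − 1 = 150 = 2 · 3 · 5^2.
g is a primitive root iff g^(150/q) ≢ 1 (mod 151) for each prime q ∈ {2, 3, 5}.
g = 2: 2^75 ≡ 1 — hits 1, so not a primitive root.
g = 3: 3^75 ≡ 150; 3^50 ≡ 1 — hits 1, so not a primitive root.
g = 4: 4^75 ≡ 1 — hits 1, so not a primitive root.
g = 5: 5^75 ≡ 1 — hits 1, so not a primitive root.
g = 6: 6^75 ≡ 150; 6^50 ≡ 32; 6^30 ≡ 59 — none is 1, so 6 is a primitive root.
Hence the least primitive root of 151 is 6.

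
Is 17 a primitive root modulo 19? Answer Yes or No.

φ(19) = 19 − 1 = 18 = 2 · 3^2.
It suffices to check that the order of 17 is not a proper divisor of 18: compute 17^(18/q) for q ∈ {2, 3}.
17^9 ≡ 1 (mod 19)  [q = 2: ≡ 1 ✗]
17^6 ≡ 7 (mod 19)  [q = 3: ≢ 1 ✓]
The check at q = 2 fails, so 17 generates a proper subgroup.

No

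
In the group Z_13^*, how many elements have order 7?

0

φ(13) = 13 − 1 = 12 = 2^2 · 3.
Since (Z/13Z)^× is cyclic of order 12, the number of elements of order d is φ(d) when d | 12 and 0 otherwise.
7 does not divide 12, so no element of (Z/13Z)^× has order 7.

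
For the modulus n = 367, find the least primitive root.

6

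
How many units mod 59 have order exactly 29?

φ(59) = 59 − 1 = 58 = 2 · 29.
In a cyclic group of order 58, there are φ(d) elements of order d for each divisor d of 58, and zero for non-divisors.
29 | 58, and φ(29) = 29 − 1 = 28.

28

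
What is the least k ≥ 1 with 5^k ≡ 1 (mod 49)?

ord(5) | φ(49) = φ(7^2) = 7·(7−1) = 42 = 2 · 3 · 7.
Divisors of 42: 1, 2, 3, 6, 7, 14, 21, 42.
Compute 5^d (mod 49) for the divisors d until we hit 1:
5^1 ≡ 5
5^2 ≡ 25
5^3 ≡ 27
5^6 ≡ 43
5^7 ≡ 19
5^14 ≡ 18
5^21 ≡ 48
5^42 ≡ 1
So ord_49(5) = 42.

42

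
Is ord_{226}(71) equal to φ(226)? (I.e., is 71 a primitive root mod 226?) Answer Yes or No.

φ(226) = φ(2)·φ(113) = 1·112 = 112 = 2^4 · 7.
It suffices to check that the order of 71 is not a proper divisor of 112: compute 71^(112/q) for q ∈ {2, 7}.
71^56 ≡ 225 (mod 226)  [q = 2: ≢ 1 ✓]
71^16 ≡ 1 (mod 226)  [q = 7: ≡ 1 ✗]
The check at q = 7 fails, so 71 generates a proper subgroup.

No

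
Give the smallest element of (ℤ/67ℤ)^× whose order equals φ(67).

2

φ(67) = 67 − 1 = 66 = 2 · 3 · 11.
g is a primitive root iff g^(66/q) ≢ 1 (mod 67) for each prime q ∈ {2, 3, 11}.
g = 2: 2^33 ≡ 66; 2^22 ≡ 37; 2^6 ≡ 64 — none is 1, so 2 is a primitive root.
The smallest primitive root modulo 67 is 2.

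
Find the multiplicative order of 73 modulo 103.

Since 73 ∈ (Z/103Z)^×, its order divides φ(103) = 103 − 1 = 102 = 2 · 3 · 17.
Divisors of 102: 1, 2, 3, 6, 17, 34, 51, 102.
Compute 73^d (mod 103) for the divisors d until we hit 1:
73^1 ≡ 73 (mod 103)
73^2 ≡ 76 (mod 103)
73^3 ≡ 89 (mod 103)
73^6 ≡ 93 (mod 103)
73^17 ≡ 102 (mod 103)
73^34 ≡ 1 (mod 103) ✓
The smallest such exponent is 34, so the order of 73 is 34.

34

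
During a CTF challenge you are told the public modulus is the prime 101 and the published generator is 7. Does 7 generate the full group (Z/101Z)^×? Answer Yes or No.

Yes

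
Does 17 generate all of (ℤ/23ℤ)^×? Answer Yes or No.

φ(23) = 23 − 1 = 22 = 2 · 11.
An element g generates (Z/23Z)^× iff g^(22/q) ≢ 1 (mod 23) for each prime q ∈ {2, 11}.
17^11 ≡ 22 (mod 23)  [q = 2: ≢ 1 ✓]
17^2 ≡ 13 (mod 23)  [q = 11: ≢ 1 ✓]
Every test exponent gives a nontrivial residue, hence 17 generates the full group.

Yes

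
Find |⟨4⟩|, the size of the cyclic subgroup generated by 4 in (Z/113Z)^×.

14

ord(4) | φ(113) = 113 − 1 = 112 = 2^4 · 7.
Divisors of 112: 1, 2, 4, 7, 8, 14, 16, 28, 56, 112.
Compute 4^d (mod 113) for the divisors d until we hit 1:
4^1 ≡ 4 (mod 113)
4^2 ≡ 16 (mod 113)
4^4 ≡ 30 (mod 113)
4^7 ≡ 112 (mod 113)
4^8 ≡ 109 (mod 113)
4^14 ≡ 1 (mod 113) ✓
Hence ord(4) = 14.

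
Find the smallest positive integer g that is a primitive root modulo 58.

φ(58) = φ(2)·φ(29) = 1·28 = 28 = 2^2 · 7.
Test candidates g = 2, 3, … against the prime factors q ∈ {2, 7} of φ(58): g is a generator iff g^(28/q) ≢ 1 for every such q.
g = 2: gcd(2, 58) = 2 > 1, not a unit — skip.
g = 3: 3^14 ≡ 57; 3^4 ≡ 23 — none is 1, so 3 is a primitive root.
The smallest primitive root modulo 58 is 3.

3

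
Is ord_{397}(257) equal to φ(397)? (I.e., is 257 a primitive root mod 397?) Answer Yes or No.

No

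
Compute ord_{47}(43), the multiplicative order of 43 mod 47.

46

ord(43) | φ(47) = 47 − 1 = 46 = 2 · 23.
Divisors of 46: 1, 2, 23, 46.
Test each divisor d:
43^1 ≡ 43 (mod 47)
43^2 ≡ 16 (mod 47)
43^23 ≡ 46 (mod 47)
43^46 ≡ 1 (mod 47) ✓
The smallest such exponent is 46, so the order of 43 is 46.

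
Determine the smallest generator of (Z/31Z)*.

3

φ(31) = 31 − 1 = 30 = 2 · 3 · 5.
g is a primitive root iff g^(30/q) ≢ 1 (mod 31) for each prime q ∈ {2, 3, 5}.
g = 2: 2^15 ≡ 1 — hits 1, so not a primitive root.
g = 3: 3^15 ≡ 30; 3^10 ≡ 25; 3^6 ≡ 16 — none is 1, so 3 is a primitive root.
The smallest primitive root modulo 31 is 3.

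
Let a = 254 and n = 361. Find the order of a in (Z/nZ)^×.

57

By Lagrange's theorem, ord_361(254) divides φ(361) = φ(19^2) = 19·(19−1) = 342 = 2 · 3^2 · 19.
Divisors of 342: 1, 2, 3, 6, 9, 18, 19, 38, 57, 114, 171, 342.
Test each divisor d:
254^1 ≡ 254 (mod 361)
254^2 ≡ 258 (mod 361)
254^3 ≡ 191 (mod 361)
254^6 ≡ 20 (mod 361)
254^9 ≡ 210 (mod 361)
254^18 ≡ 58 (mod 361)
254^19 ≡ 292 (mod 361)
254^38 ≡ 68 (mod 361)
254^57 ≡ 1 (mod 361) ✓
Hence ord(254) = 57.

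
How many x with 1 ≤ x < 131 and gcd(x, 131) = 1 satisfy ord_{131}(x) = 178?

φ(131) = 131 − 1 = 130 = 2 · 5 · 13.
(Z/131Z)^× is cyclic (|G| = 130); a cyclic group of order m has exactly φ(d) elements of each order d | m, and none otherwise.
178 does not divide 130, so no element of (Z/131Z)^× has order 178.

0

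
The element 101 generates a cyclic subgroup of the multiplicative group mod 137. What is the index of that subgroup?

2

The order of 101 must divide φ(137) = 137 − 1 = 136 = 2^3 · 17.
Divisors of 136: 1, 2, 4, 8, 17, 34, 68, 136.
Test each divisor d:
101^1 ≡ 101 (mod 137)
101^2 ≡ 63 (mod 137)
101^4 ≡ 133 (mod 137)
101^8 ≡ 16 (mod 137)
101^17 ≡ 100 (mod 137)
101^34 ≡ 136 (mod 137)
101^68 ≡ 1 (mod 137) ✓
Thus |⟨101⟩| = ord(101) = 68.
Index = |(Z/137Z)^×| / |⟨101⟩| = 136 / 68 = 2.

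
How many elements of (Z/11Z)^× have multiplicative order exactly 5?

φ(11) = 11 − 1 = 10 = 2 · 5.
Since (Z/11Z)^× is cyclic of order 10, the number of elements of order d is φ(d) when d | 10 and 0 otherwise.
5 | 10, and φ(5) = 5 − 1 = 4.

4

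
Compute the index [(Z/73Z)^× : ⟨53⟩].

1

Since 53 ∈ (Z/73Z)^×, its order divides φ(73) = 73 − 1 = 72 = 2^3 · 3^2.
Divisors of 72: 1, 2, 3, 4, 6, 8, 9, 12, 18, 24, 36, 72.
Evaluate successive powers at the divisors of 72:
53^1 ≡ 53 (mod 73)
53^2 ≡ 35 (mod 73)
53^3 ≡ 30 (mod 73)
53^4 ≡ 57 (mod 73)
53^6 ≡ 24 (mod 73)
53^8 ≡ 37 (mod 73)
53^9 ≡ 63 (mod 73)
53^12 ≡ 65 (mod 73)
53^18 ≡ 27 (mod 73)
53^24 ≡ 64 (mod 73)
53^36 ≡ 72 (mod 73)
53^72 ≡ 1 (mod 73) ✓
The order of 53 is 72, so the subgroup it generates has 72 elements.
Index = |(Z/73Z)^×| / |⟨53⟩| = 72 / 72 = 1.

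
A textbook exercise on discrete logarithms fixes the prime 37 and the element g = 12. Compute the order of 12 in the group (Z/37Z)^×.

9

Since 12 ∈ (Z/37Z)^×, its order divides φ(37) = 37 − 1 = 36 = 2^2 · 3^2.
Divisors of 36: 1, 2, 3, 4, 6, 9, 12, 18, 36.
Check 12^d mod 37 for each divisor in increasing order:
12^1 ≡ 12 (mod 37)
12^2 ≡ 33 (mod 37)
12^3 ≡ 26 (mod 37)
12^4 ≡ 16 (mod 37)
12^6 ≡ 10 (mod 37)
12^9 ≡ 1 (mod 37) ✓
Therefore the multiplicative order of 12 modulo 37 is 9.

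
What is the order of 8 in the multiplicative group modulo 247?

12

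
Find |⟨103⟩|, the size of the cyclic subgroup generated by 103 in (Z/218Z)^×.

ord(103) | φ(218) = φ(2)·φ(109) = 1·108 = 108 = 2^2 · 3^3.
Divisors of 108: 1, 2, 3, 4, 6, 9, 12, 18, 27, 36, 54, 108.
Evaluate successive powers at the divisors of 108:
103^1 ≡ 103 (mod 218)
103^2 ≡ 145 (mod 218)
103^3 ≡ 111 (mod 218)
103^4 ≡ 97 (mod 218)
103^6 ≡ 113 (mod 218)
103^9 ≡ 117 (mod 218)
103^12 ≡ 125 (mod 218)
103^18 ≡ 173 (mod 218)
103^27 ≡ 185 (mod 218)
103^36 ≡ 63 (mod 218)
103^54 ≡ 217 (mod 218)
103^108 ≡ 1 (mod 218) ✓
So ord_218(103) = 108.

108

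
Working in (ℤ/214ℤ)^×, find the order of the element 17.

The order of 17 must divide φ(214) = φ(2)·φ(107) = 1·106 = 106 = 2 · 53.
Divisors of 106: 1, 2, 53, 106.
Check 17^d mod 214 for each divisor in increasing order:
17^1 ≡ 17 (mod 214)
17^2 ≡ 75 (mod 214)
17^53 ≡ 213 (mod 214)
17^106 ≡ 1 (mod 214) ✓
So ord_214(17) = 106.

106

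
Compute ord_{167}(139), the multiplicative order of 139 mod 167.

166

ord(139) | φ(167) = 167 − 1 = 166 = 2 · 83.
Divisors of 166: 1, 2, 83, 166.
Test each divisor d:
139^1 ≡ 139 (mod 167)
139^2 ≡ 116 (mod 167)
139^83 ≡ 166 (mod 167)
139^166 ≡ 1 (mod 167) ✓
So ord_167(139) = 166.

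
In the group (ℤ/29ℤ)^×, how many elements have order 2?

1

φ(29) = 29 − 1 = 28 = 2^2 · 7.
(Z/29Z)^× is cyclic (|G| = 28); a cyclic group of order m has exactly φ(d) elements of each order d | m, and none otherwise.
2 | 28, and φ(2) = 2 − 1 = 1.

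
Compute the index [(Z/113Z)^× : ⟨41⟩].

2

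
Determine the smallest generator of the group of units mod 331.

φ(331) = 331 − 1 = 330 = 2 · 3 · 5 · 11.
Test candidates g = 2, 3, … against the prime factors q ∈ {2, 3, 5, 11} of φ(331): g is a generator iff g^(330/q) ≢ 1 for every such q.
g = 2: 2^165 ≡ 330; 2^110 ≡ 299; 2^66 ≡ 64; 2^30 ≡ 1 — hits 1, so not a primitive root.
g = 3: 3^165 ≡ 330; 3^110 ≡ 299; 3^66 ≡ 64; 3^30 ≡ 270 — none is 1, so 3 is a primitive root.
So 3 is the smallest generator of (Z/331Z)^×.

3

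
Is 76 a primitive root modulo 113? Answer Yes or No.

φ(113) = 113 − 1 = 112 = 2^4 · 7.
An element g generates (Z/113Z)^× iff g^(112/q) ≢ 1 (mod 113) for each prime q ∈ {2, 7}.
76^56 ≡ 112 (mod 113)  [q = 2: ≢ 1 ✓]
76^16 ≡ 106 (mod 113)  [q = 7: ≢ 1 ✓]
Every test exponent gives a nontrivial residue, hence 76 generates the full group.

Yes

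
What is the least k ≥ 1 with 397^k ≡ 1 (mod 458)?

The order of 397 must divide φ(458) = φ(2)·φ(229) = 1·228 = 228 = 2^2 · 3 · 19.
Divisors of 228: 1, 2, 3, 4, 6, 12, 19, 38, 57, 76, 114, 228.
Compute 397^d (mod 458) for the divisors d until we hit 1:
397^1 ≡ 397 (mod 458)
397^2 ≡ 57 (mod 458)
397^3 ≡ 187 (mod 458)
397^4 ≡ 43 (mod 458)
397^6 ≡ 161 (mod 458)
397^12 ≡ 273 (mod 458)
397^19 ≡ 457 (mod 458)
397^38 ≡ 1 (mod 458) ✓
Hence ord(397) = 38.

38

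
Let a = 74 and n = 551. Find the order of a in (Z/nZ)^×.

63

ord(74) | φ(551) = φ(19·29) = (19−1)·(29−1) = 18·28 = 504 = 2^3 · 3^2 · 7.
Divisors of 504: 1, 2, 3, 4, 6, 7, 8, 9, 12, 14, 18, 21, 24, 28, 36, 42, 56, 63, 72, 84, 126, 168, 252, 504.
Compute 74^d (mod 551) for the divisors d until we hit 1:
74^1 ≡ 74 (mod 551)
74^2 ≡ 517 (mod 551)
74^3 ≡ 239 (mod 551)
74^4 ≡ 54 (mod 551)
74^6 ≡ 368 (mod 551)
74^7 ≡ 233 (mod 551)
74^8 ≡ 161 (mod 551)
74^9 ≡ 343 (mod 551)
74^12 ≡ 429 (mod 551)
74^14 ≡ 291 (mod 551)
74^18 ≡ 286 (mod 551)
74^21 ≡ 30 (mod 551)
74^24 ≡ 7 (mod 551)
74^28 ≡ 378 (mod 551)
74^36 ≡ 248 (mod 551)
74^42 ≡ 349 (mod 551)
74^56 ≡ 175 (mod 551)
74^63 ≡ 1 (mod 551) ✓
Hence ord(74) = 63.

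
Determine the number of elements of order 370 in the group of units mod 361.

φ(361) = φ(19^2) = 19·(19−1) = 342 = 2 · 3^2 · 19.
Since (Z/361Z)^× is cyclic of order 342, the number of elements of order d is φ(d) when d | 342 and 0 otherwise.
Since 370 ∤ 342, the count is 0.

0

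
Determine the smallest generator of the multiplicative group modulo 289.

3

φ(289) = φ(17^2) = 17·(17−1) = 272 = 2^4 · 17.
Test candidates g = 2, 3, … against the prime factors q ∈ {2, 17} of φ(289): g is a generator iff g^(272/q) ≢ 1 for every such q.
g = 2: 2^136 ≡ 1 — hits 1, so not a primitive root.
g = 3: 3^136 ≡ 288; 3^16 ≡ 171 — none is 1, so 3 is a primitive root.
Hence the least primitive root of 289 is 3.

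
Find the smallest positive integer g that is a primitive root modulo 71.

φ(71) = 71 − 1 = 70 = 2 · 5 · 7.
Test candidates g = 2, 3, … against the prime factors q ∈ {2, 5, 7} of φ(71): g is a generator iff g^(70/q) ≢ 1 for every such q.
g = 2: 2^35 ≡ 1 — hits 1, so not a primitive root.
g = 3: 3^35 ≡ 1 — hits 1, so not a primitive root.
g = 4: 4^35 ≡ 1 — hits 1, so not a primitive root.
g = 5: 5^35 ≡ 1 — hits 1, so not a primitive root.
g = 6: 6^35 ≡ 1 — hits 1, so not a primitive root.
g = 7: 7^35 ≡ 70; 7^14 ≡ 54; 7^10 ≡ 45 — none is 1, so 7 is a primitive root.
So 7 is the smallest generator of (Z/71Z)^×.

7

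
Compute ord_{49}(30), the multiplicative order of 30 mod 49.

3

Since 30 ∈ (Z/49Z)^×, its order divides φ(49) = φ(7^2) = 7·(7−1) = 42 = 2 · 3 · 7.
Divisors of 42: 1, 2, 3, 6, 7, 14, 21, 42.
Evaluate successive powers at the divisors of 42:
30^1 ≡ 30
30^2 ≡ 18
30^3 ≡ 1
The smallest such exponent is 3, so the order of 30 is 3.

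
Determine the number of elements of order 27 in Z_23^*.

φ(23) = 23 − 1 = 22 = 2 · 11.
Since (Z/23Z)^× is cyclic of order 22, the number of elements of order d is φ(d) when d | 22 and 0 otherwise.
Since 27 ∤ 22, the count is 0.

0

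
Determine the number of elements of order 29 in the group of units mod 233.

28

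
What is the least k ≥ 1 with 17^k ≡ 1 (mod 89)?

44

By Lagrange's theorem, ord_89(17) divides φ(89) = 89 − 1 = 88 = 2^3 · 11.
Divisors of 88: 1, 2, 4, 8, 11, 22, 44, 88.
Compute 17^d (mod 89) for the divisors d until we hit 1:
17^1 ≡ 17
17^2 ≡ 22
17^4 ≡ 39
17^8 ≡ 8
17^11 ≡ 55
17^22 ≡ 88
17^44 ≡ 1
The smallest such exponent is 44, so the order of 17 is 44.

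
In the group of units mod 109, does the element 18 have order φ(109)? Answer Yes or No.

Yes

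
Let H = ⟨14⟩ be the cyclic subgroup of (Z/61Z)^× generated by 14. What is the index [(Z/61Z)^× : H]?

By Lagrange's theorem, ord_61(14) divides φ(61) = 61 − 1 = 60 = 2^2 · 3 · 5.
Divisors of 60: 1, 2, 3, 4, 5, 6, 10, 12, 15, 20, 30, 60.
Test each divisor d:
14^1 ≡ 14
14^2 ≡ 13
14^3 ≡ 60
14^4 ≡ 47
14^5 ≡ 48
14^6 ≡ 1
Thus |⟨14⟩| = ord(14) = 6.
[(Z/61Z)^× : ⟨14⟩] = 60/6 = 10.

10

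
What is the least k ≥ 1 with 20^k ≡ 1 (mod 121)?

The order of 20 must divide φ(121) = φ(11^2) = 11·(11−1) = 110 = 2 · 5 · 11.
Divisors of 110: 1, 2, 5, 10, 11, 22, 55, 110.
Compute 20^d (mod 121) for the divisors d until we hit 1:
20^1 ≡ 20 (mod 121)
20^2 ≡ 37 (mod 121)
20^5 ≡ 34 (mod 121)
20^10 ≡ 67 (mod 121)
20^11 ≡ 9 (mod 121)
20^22 ≡ 81 (mod 121)
20^55 ≡ 1 (mod 121) ✓
Hence ord(20) = 55.

55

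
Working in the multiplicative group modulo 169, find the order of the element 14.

13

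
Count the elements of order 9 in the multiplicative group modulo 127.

φ(127) = 127 − 1 = 126 = 2 · 3^2 · 7.
In a cyclic group of order 126, there are φ(d) elements of order d for each divisor d of 126, and zero for non-divisors.
9 = 3^2 divides 126, and φ(9) = 6.

6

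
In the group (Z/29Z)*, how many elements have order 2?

1

φ(29) = 29 − 1 = 28 = 2^2 · 7.
Since (Z/29Z)^× is cyclic of order 28, the number of elements of order d is φ(d) when d | 28 and 0 otherwise.
2 | 28, and φ(2) = 2 − 1 = 1.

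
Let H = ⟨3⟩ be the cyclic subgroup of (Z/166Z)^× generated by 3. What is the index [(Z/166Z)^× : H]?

The order of 3 must divide φ(166) = φ(2)·φ(83) = 1·82 = 82 = 2 · 41.
Divisors of 82: 1, 2, 41, 82.
Test each divisor d:
3^1 ≡ 3 (mod 166)
3^2 ≡ 9 (mod 166)
3^41 ≡ 1 (mod 166) ✓
Thus |⟨3⟩| = ord(3) = 41.
The index is φ(166) / ord(3) = 82 / 41 = 2.

2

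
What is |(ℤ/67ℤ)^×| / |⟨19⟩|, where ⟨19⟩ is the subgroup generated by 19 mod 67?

ord(19) | φ(67) = 67 − 1 = 66 = 2 · 3 · 11.
Divisors of 66: 1, 2, 3, 6, 11, 22, 33, 66.
Compute 19^d (mod 67) for the divisors d until we hit 1:
19^1 ≡ 19
19^2 ≡ 26
19^3 ≡ 25
19^6 ≡ 22
19^11 ≡ 29
19^22 ≡ 37
19^33 ≡ 1
The order of 19 is 33, so the subgroup it generates has 33 elements.
The index is φ(67) / ord(19) = 66 / 33 = 2.

2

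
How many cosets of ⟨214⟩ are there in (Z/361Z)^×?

Since 214 ∈ (Z/361Z)^×, its order divides φ(361) = φ(19^2) = 19·(19−1) = 342 = 2 · 3^2 · 19.
Divisors of 342: 1, 2, 3, 6, 9, 18, 19, 38, 57, 114, 171, 342.
Check 214^d mod 361 for each divisor in increasing order:
214^1 ≡ 214 (mod 361)
214^2 ≡ 310 (mod 361)
214^3 ≡ 277 (mod 361)
214^6 ≡ 197 (mod 361)
214^9 ≡ 58 (mod 361)
214^18 ≡ 115 (mod 361)
214^19 ≡ 62 (mod 361)
214^38 ≡ 234 (mod 361)
214^57 ≡ 68 (mod 361)
214^114 ≡ 292 (mod 361)
214^171 ≡ 1 (mod 361) ✓
Thus |⟨214⟩| = ord(214) = 171.
Index = |(Z/361Z)^×| / |⟨214⟩| = 342 / 171 = 2.

2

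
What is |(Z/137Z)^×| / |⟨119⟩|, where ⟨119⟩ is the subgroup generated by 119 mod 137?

8

By Lagrange's theorem, ord_137(119) divides φ(137) = 137 − 1 = 136 = 2^3 · 17.
Divisors of 136: 1, 2, 4, 8, 17, 34, 68, 136.
Compute 119^d (mod 137) for the divisors d until we hit 1:
119^1 ≡ 119
119^2 ≡ 50
119^4 ≡ 34
119^8 ≡ 60
119^17 ≡ 1
The order of 119 is 17, so the subgroup it generates has 17 elements.
Index = |(Z/137Z)^×| / |⟨119⟩| = 136 / 17 = 8.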